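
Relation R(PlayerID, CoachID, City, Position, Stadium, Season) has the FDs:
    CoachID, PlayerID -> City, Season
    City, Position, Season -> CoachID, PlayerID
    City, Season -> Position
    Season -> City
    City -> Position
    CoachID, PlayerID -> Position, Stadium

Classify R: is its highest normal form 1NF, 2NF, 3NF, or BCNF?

2NF

Candidate keys: {CoachID, PlayerID}, {Season}. Prime attributes: {CoachID, PlayerID, Season}.
City -> Position breaks BCNF: {City}⁺ = {City, Position}, so {City} is not a superkey.
City -> Position determines the non-prime attribute {Position} from a non-superkey — 3NF is violated.
No non-prime attribute depends on a proper subset of any candidate key, so 2NF holds.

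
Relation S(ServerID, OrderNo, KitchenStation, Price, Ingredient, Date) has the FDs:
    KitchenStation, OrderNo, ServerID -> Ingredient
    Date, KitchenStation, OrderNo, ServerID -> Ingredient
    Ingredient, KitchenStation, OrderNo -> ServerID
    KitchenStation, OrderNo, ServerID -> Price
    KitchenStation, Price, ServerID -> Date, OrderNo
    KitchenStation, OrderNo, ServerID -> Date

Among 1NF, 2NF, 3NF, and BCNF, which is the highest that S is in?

Candidate keys: {Ingredient, KitchenStation, OrderNo}, {KitchenStation, OrderNo, ServerID}, {KitchenStation, Price, ServerID}. Prime attributes: {Ingredient, KitchenStation, OrderNo, Price, ServerID}.
Every FD has a superkey on the left, so the relation is in BCNF.

BCNF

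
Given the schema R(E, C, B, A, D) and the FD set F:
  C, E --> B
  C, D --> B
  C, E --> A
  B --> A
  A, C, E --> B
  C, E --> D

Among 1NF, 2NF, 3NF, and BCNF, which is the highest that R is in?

Candidate key: {C, E}. Prime attributes: {C, E}.
For C, D --> B we have {C, D}⁺ = {A, B, C, D}; {C, D} is not a superkey, so BCNF fails.
C, D --> B determines the non-prime attribute {B} from a non-superkey — 3NF is violated.
No proper subset of a key has a non-prime attribute in its closure, so there is no partial dependency; 2NF holds.

2NF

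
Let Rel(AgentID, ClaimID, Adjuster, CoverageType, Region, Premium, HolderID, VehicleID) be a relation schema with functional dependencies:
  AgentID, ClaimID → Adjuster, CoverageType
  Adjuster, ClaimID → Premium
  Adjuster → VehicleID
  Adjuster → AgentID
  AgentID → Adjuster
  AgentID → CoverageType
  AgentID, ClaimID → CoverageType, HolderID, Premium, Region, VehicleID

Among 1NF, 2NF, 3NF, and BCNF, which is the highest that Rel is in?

Candidate keys: {Adjuster, ClaimID}, {AgentID, ClaimID}. Prime attributes: {Adjuster, AgentID, ClaimID}.
Adjuster → VehicleID: {Adjuster}⁺ = {Adjuster, AgentID, CoverageType, VehicleID}, which is not all of the attributes, so the left side is not a superkey — BCNF is violated.
Because {VehicleID} is non-prime and the left side of Adjuster → VehicleID is not a superkey, the relation is not in 3NF.
Since {Adjuster} ⊂ {Adjuster, ClaimID} and {Adjuster}⁺ ⊇ {CoverageType, VehicleID} with {CoverageType, VehicleID} non-prime, there is a partial dependency; 2NF fails.

1NF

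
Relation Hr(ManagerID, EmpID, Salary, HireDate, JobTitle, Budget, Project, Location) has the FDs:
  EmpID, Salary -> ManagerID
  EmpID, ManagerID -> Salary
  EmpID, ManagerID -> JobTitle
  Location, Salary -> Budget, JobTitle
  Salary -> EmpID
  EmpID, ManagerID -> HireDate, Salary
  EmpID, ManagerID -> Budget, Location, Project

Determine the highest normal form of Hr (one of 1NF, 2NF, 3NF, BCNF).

BCNF

Candidate keys: {EmpID, ManagerID}, {Salary}. Prime attributes: {EmpID, ManagerID, Salary}.
Each dependency's left side is a superkey — BCNF holds.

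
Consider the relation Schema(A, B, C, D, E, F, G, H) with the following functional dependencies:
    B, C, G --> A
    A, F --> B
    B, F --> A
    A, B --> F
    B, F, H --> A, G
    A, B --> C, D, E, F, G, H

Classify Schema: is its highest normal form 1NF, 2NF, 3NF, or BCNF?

BCNF

Candidate keys: {A, B}, {A, F}, {B, C, G}, {B, F}. Prime attributes: {A, B, C, F, G}.
Every FD has a superkey on the left, so the relation is in BCNF.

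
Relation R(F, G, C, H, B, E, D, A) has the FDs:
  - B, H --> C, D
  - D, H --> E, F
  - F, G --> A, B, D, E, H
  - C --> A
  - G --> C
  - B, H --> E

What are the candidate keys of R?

{B, G, H}, {D, G, H}, {F, G}

{G} never appears on the right of any FD, so every key must include it.
{F, G}⁺ = {A, B, C, D, E, F, G, H} — all of the relation — so {F, G} is a candidate key.
{B, G, H}⁺ = {A, B, C, D, E, F, G, H} — all of the relation — so {B, G, H} is a candidate key.
{D, G, H}⁺ = {A, B, C, D, E, F, G, H} — all of the relation — so {D, G, H} is a candidate key.
No proper subset of any of these is a key, and no other minimal superkey exists.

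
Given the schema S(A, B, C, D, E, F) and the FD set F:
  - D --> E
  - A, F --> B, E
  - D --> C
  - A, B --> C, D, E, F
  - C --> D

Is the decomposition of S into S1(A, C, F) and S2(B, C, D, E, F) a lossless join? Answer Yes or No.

No

Common attributes: {C, F}; their closure is {C, D, E, F}.
The closure covers neither S1 nor S2 entirely; the join is not lossless.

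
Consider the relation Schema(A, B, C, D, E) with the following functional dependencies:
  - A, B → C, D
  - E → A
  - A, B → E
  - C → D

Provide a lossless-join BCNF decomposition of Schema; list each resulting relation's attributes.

{A, E}; {B, C, E}; {C, D}

Candidate keys of the original relation: {A, B}, {B, E}.
{A, B, C, D, E}: {E} determines {A, E} here but is not a superkey — split on E → A, giving {A, E} and {B, C, D, E}.
{A, E}: every determinant is a superkey — BCNF.
{B, C, D, E}: {C} determines {C, D} here but is not a superkey — split on C → D, giving {C, D} and {B, C, E}.
{C, D}: every determinant is a superkey — BCNF.
{B, C, E}: every determinant is a superkey — BCNF.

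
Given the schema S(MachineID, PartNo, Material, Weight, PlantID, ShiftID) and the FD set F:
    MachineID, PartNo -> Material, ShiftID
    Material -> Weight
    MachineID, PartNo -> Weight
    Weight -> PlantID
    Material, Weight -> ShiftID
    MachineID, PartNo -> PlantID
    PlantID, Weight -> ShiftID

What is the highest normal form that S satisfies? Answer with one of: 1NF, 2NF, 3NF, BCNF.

2NF

Candidate key: {MachineID, PartNo}. Prime attributes: {MachineID, PartNo}.
Material -> Weight: {Material}⁺ = {Material, PlantID, ShiftID, Weight}, which is not all of the attributes, so the left side is not a superkey — BCNF is violated.
Material -> Weight has non-prime {Weight} on the right and a non-superkey on the left, so 3NF fails.
Checking every proper subset of each key, none determines a non-prime attribute — 2NF is satisfied.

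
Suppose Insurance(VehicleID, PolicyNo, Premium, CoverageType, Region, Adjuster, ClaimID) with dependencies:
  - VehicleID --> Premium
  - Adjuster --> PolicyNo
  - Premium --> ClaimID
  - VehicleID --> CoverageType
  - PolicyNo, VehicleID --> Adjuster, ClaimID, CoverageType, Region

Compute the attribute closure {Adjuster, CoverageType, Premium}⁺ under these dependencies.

Start with {Adjuster, CoverageType, Premium}.
Adjuster --> PolicyNo applies; add {PolicyNo} → now {Adjuster, CoverageType, PolicyNo, Premium}.
Premium --> ClaimID applies; add {ClaimID} → now {Adjuster, ClaimID, CoverageType, PolicyNo, Premium}.
No further FD applies.

{Adjuster, ClaimID, CoverageType, PolicyNo, Premium}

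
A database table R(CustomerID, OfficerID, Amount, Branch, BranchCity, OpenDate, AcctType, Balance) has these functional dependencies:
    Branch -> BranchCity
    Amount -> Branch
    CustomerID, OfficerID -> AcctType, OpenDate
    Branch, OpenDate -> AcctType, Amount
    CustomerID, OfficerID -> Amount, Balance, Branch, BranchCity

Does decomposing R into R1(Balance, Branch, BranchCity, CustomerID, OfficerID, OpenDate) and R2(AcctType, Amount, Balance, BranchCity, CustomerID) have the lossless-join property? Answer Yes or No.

The shared attributes are {Balance, BranchCity, CustomerID} and {Balance, BranchCity, CustomerID}⁺ = {Balance, BranchCity, CustomerID}.
R1 ⊄ {Balance, BranchCity, CustomerID} and R2 ⊄ {Balance, BranchCity, CustomerID}, so the split is lossy.

No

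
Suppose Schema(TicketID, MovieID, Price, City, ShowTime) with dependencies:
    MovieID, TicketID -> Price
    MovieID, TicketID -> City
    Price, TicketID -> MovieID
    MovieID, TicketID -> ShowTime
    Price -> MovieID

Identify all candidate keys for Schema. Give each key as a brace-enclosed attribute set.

{MovieID, TicketID}, {Price, TicketID}

{TicketID} never appears on the right of any FD, so every key must include it.
{MovieID, TicketID}⁺ = {City, MovieID, Price, ShowTime, TicketID} — all of the relation — so {MovieID, TicketID} is a candidate key.
{Price, TicketID}⁺ = {City, MovieID, Price, ShowTime, TicketID} — all of the relation — so {Price, TicketID} is a candidate key.
No proper subset of any of these is a key, and no other minimal superkey exists.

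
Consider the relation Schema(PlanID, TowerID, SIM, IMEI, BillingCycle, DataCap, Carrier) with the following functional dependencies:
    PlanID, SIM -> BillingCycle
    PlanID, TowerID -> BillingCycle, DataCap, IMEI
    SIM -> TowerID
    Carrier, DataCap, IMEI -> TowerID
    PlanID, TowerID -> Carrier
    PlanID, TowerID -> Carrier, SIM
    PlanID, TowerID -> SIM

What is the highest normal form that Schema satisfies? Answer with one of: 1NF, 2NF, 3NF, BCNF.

3NF

Candidate keys: {Carrier, DataCap, IMEI, PlanID}, {PlanID, SIM}, {PlanID, TowerID}. Prime attributes: {Carrier, DataCap, IMEI, PlanID, SIM, TowerID}.
For SIM -> TowerID we have {SIM}⁺ = {SIM, TowerID}; {SIM} is not a superkey, so BCNF fails.
But every attribute on its right side ({TowerID}) is prime, and the same holds for every other non-superkey FD, so 3NF still holds.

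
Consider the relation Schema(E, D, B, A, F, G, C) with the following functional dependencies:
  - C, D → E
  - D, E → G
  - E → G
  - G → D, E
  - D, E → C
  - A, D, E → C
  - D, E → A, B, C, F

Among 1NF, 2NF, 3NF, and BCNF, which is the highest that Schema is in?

Candidate keys: {C, D}, {E}, {G}. Prime attributes: {C, D, E, G}.
Every FD has a superkey on the left, so the relation is in BCNF.

BCNF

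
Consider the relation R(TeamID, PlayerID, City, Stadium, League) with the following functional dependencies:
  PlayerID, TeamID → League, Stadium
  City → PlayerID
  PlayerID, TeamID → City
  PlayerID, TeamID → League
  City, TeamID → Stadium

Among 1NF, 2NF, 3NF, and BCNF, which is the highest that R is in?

Candidate keys: {City, TeamID}, {PlayerID, TeamID}. Prime attributes: {City, PlayerID, TeamID}.
City → PlayerID: {City}⁺ = {City, PlayerID}, which is not all of the attributes, so the left side is not a superkey — BCNF is violated.
Its right-hand attributes {PlayerID} are all prime, as are those of every other non-superkey FD — the relation is in 3NF.

3NF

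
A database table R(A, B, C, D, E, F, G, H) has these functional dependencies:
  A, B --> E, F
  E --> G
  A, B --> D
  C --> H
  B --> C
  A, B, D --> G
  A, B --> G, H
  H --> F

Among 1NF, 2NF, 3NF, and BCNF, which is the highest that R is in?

1NF

Candidate key: {A, B}. Prime attributes: {A, B}.
E --> G: {E}⁺ = {E, G}, which is not all of the attributes, so the left side is not a superkey — BCNF is violated.
E --> G determines the non-prime attribute {G} from a non-superkey — 3NF is violated.
{B} is a proper subset of the key {A, B}, and {B}⁺ contains the non-prime attributes {C, F, H} — a partial dependency, so 2NF is violated.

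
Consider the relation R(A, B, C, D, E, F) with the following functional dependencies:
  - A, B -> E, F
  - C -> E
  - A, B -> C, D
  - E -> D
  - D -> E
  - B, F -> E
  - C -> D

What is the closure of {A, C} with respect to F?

{A, C, D, E}

Start with {A, C}.
C -> E applies; add {E} → now {A, C, E}.
E -> D applies; add {D} → now {A, C, D, E}.
No further FD applies.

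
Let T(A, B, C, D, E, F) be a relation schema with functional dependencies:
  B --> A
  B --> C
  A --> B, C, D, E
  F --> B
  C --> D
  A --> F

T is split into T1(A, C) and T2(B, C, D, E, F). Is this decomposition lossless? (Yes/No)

The shared attributes are {C} and {C}⁺ = {C, D}.
The closure covers neither T1 nor T2 entirely; the join is not lossless.

No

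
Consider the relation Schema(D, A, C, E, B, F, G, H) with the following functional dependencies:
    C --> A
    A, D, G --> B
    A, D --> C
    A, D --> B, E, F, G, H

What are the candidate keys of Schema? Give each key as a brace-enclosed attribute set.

No FD produces {D}, so it must be in every candidate key.
{A, D} is a candidate key since {A, D}⁺ = {A, B, C, D, E, F, G, H} covers every attribute.
{C, D} is a candidate key since {C, D}⁺ = {A, B, C, D, E, F, G, H} covers every attribute.
No proper subset of any of these is a key, and no other minimal superkey exists.

{A, D}, {C, D}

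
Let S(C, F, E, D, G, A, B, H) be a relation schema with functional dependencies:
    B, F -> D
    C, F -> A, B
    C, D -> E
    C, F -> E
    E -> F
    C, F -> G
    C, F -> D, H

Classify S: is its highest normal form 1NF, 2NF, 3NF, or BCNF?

Candidate keys: {C, D}, {C, E}, {C, F}. Prime attributes: {C, D, E, F}.
B, F -> D: {B, F}⁺ = {B, D, F}, which is not all of the attributes, so the left side is not a superkey — BCNF is violated.
Since {D} ⊆ prime attributes and every other non-superkey FD also has a prime right side, the schema is in 3NF.

3NF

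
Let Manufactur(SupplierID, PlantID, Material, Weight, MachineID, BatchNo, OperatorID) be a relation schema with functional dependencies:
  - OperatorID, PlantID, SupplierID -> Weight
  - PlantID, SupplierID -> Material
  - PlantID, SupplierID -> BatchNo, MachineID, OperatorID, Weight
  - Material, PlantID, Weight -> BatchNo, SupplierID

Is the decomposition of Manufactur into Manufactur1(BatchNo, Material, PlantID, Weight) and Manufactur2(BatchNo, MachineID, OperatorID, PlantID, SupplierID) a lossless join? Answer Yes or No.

Manufactur1 ∩ Manufactur2 = {BatchNo, PlantID}; its closure under F is {BatchNo, PlantID}.
Neither Manufactur1 nor Manufactur2 is contained in that closure, so the decomposition is lossy.

No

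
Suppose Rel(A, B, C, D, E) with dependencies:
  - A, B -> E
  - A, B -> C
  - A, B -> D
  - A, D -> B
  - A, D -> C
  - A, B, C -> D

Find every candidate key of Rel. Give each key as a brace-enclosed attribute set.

{A, B}, {A, D}

Attributes never on any right-hand side: {A} — every candidate key must contain it.
{A, B} is a candidate key since {A, B}⁺ = {A, B, C, D, E} covers every attribute.
{A, D} is a candidate key since {A, D}⁺ = {A, B, C, D, E} covers every attribute.
Any other superkey properly contains one of these, so there are no further candidate keys.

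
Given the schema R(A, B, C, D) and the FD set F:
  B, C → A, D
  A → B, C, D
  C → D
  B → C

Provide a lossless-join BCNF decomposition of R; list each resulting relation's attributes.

{A, B, C}; {C, D}

Candidate keys of the original relation: {A}, {B}.
{A, B, C, D}: {C} determines {C, D} here but is not a superkey — split on C → D, giving {C, D} and {A, B, C}.
{C, D} has no BCNF violation.
{A, B, C} has no BCNF violation.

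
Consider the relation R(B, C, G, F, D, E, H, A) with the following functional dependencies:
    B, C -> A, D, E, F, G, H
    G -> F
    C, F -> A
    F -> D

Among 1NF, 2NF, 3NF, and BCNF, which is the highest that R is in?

Candidate key: {B, C}. Prime attributes: {B, C}.
G -> F: {G}⁺ = {D, F, G}, which is not all of the attributes, so the left side is not a superkey — BCNF is violated.
G -> F has non-prime {F} on the right and a non-superkey on the left, so 3NF fails.
Checking every proper subset of each key, none determines a non-prime attribute — 2NF is satisfied.

2NF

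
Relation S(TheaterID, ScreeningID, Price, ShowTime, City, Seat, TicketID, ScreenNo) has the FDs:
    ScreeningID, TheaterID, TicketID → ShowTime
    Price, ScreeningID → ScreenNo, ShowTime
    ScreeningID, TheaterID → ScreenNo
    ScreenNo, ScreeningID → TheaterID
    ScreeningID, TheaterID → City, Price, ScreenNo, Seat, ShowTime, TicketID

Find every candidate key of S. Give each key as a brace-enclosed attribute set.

{Price, ScreeningID}, {ScreenNo, ScreeningID}, {ScreeningID, TheaterID}

No FD produces {ScreeningID}, so it must be in every candidate key.
Closure of {Price, ScreeningID} is {City, Price, ScreenNo, ScreeningID, Seat, ShowTime, TheaterID, TicketID}, the whole schema; {Price, ScreeningID} is a candidate key.
Closure of {ScreenNo, ScreeningID} is {City, Price, ScreenNo, ScreeningID, Seat, ShowTime, TheaterID, TicketID}, the whole schema; {ScreenNo, ScreeningID} is a candidate key.
Closure of {ScreeningID, TheaterID} is {City, Price, ScreenNo, ScreeningID, Seat, ShowTime, TheaterID, TicketID}, the whole schema; {ScreeningID, TheaterID} is a candidate key.
Any other superkey properly contains one of these, so there are no further candidate keys.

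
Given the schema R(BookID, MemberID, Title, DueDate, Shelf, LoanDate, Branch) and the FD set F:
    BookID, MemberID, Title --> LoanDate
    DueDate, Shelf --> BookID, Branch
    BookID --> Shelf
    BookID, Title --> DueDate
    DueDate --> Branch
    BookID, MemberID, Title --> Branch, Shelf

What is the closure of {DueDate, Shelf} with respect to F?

Start with {DueDate, Shelf}.
DueDate, Shelf --> BookID, Branch applies; add {BookID, Branch} → now {BookID, Branch, DueDate, Shelf}.
No further FD applies.

{BookID, Branch, DueDate, Shelf}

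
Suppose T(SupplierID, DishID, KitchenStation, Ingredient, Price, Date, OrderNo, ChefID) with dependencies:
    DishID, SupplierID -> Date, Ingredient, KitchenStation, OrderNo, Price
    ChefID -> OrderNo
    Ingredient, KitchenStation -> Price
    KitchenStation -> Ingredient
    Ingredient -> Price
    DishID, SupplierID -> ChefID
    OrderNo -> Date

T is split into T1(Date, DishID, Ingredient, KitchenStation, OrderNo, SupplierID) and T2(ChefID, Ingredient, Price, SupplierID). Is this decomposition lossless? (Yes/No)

Common attributes: {Ingredient, SupplierID}; their closure is {Ingredient, Price, SupplierID}.
T1 ⊄ {Ingredient, Price, SupplierID} and T2 ⊄ {Ingredient, Price, SupplierID}, so the split is lossy.

No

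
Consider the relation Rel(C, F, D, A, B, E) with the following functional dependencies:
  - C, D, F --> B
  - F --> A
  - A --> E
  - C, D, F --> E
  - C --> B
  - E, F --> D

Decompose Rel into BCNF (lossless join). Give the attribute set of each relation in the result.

{A, D, F}; {A, E}; {B, C}; {C, F}

Candidate key of the original relation: {C, F}.
{A, B, C, D, E, F}: {F} determines {A, D, E, F} here but is not a superkey — split on F --> A, D, E, giving {A, D, E, F} and {B, C, F}.
{A, D, E, F}: {A} determines {A, E} here but is not a superkey — split on A --> E, giving {A, E} and {A, D, F}.
{A, E} is in BCNF.
{A, D, F} is in BCNF.
{B, C, F}: {C} determines {B, C} here but is not a superkey — split on C --> B, giving {B, C} and {C, F}.
{B, C} is in BCNF.
{C, F} is in BCNF.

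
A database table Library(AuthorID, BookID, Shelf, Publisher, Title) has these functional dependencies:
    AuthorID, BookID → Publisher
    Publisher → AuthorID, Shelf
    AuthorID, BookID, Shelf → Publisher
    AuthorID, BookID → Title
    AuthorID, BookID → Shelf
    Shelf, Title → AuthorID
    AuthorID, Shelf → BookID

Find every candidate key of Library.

{Publisher}⁺ = {AuthorID, BookID, Publisher, Shelf, Title} — all of the relation — so {Publisher} is a candidate key.
{AuthorID, BookID}⁺ = {AuthorID, BookID, Publisher, Shelf, Title} — all of the relation — so {AuthorID, BookID} is a candidate key.
{AuthorID, Shelf}⁺ = {AuthorID, BookID, Publisher, Shelf, Title} — all of the relation — so {AuthorID, Shelf} is a candidate key.
{Shelf, Title}⁺ = {AuthorID, BookID, Publisher, Shelf, Title} — all of the relation — so {Shelf, Title} is a candidate key.
Any other superkey properly contains one of these, so there are no further candidate keys.

{AuthorID, BookID}, {AuthorID, Shelf}, {Publisher}, {Shelf, Title}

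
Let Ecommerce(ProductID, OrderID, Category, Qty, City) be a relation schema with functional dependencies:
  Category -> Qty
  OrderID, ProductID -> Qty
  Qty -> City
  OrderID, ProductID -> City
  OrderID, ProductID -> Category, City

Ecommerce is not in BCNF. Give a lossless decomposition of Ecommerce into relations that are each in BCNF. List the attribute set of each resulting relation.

Candidate key of the original relation: {OrderID, ProductID}.
{Category, City, OrderID, ProductID, Qty}: {Category} determines {Category, City, Qty} here but is not a superkey — split on Category -> City, Qty, giving {Category, City, Qty} and {Category, OrderID, ProductID}.
{Category, City, Qty}: {Qty} determines {City, Qty} here but is not a superkey — split on Qty -> City, giving {City, Qty} and {Category, Qty}.
{City, Qty} has no BCNF violation.
{Category, Qty} has no BCNF violation.
{Category, OrderID, ProductID} has no BCNF violation.

{Category, OrderID, ProductID}; {Category, Qty}; {City, Qty}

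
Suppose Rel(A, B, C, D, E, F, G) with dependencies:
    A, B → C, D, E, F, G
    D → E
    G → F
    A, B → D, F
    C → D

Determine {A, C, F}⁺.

Start with {A, C, F}.
C → D applies; add {D} → now {A, C, D, F}.
D → E applies; add {E} → now {A, C, D, E, F}.
No further FD applies.

{A, C, D, E, F}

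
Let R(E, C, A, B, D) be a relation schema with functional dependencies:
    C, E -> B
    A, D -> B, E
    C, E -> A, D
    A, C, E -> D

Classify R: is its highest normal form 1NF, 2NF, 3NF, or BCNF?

1NF

Candidate keys: {A, C, D}, {C, E}. Prime attributes: {A, C, D, E}.
A, D -> B, E breaks BCNF: {A, D}⁺ = {A, B, D, E}, so {A, D} is not a superkey.
A, D -> B, E determines the non-prime attribute {B} from a non-superkey — 3NF is violated.
Since {A, D} ⊂ {A, C, D} and {A, D}⁺ ⊇ {B} with {B} non-prime, there is a partial dependency; 2NF fails.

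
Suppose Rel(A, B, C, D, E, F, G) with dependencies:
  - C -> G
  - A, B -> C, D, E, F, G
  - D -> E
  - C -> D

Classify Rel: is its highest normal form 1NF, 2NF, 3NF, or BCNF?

2NF

Candidate key: {A, B}. Prime attributes: {A, B}.
C -> G breaks BCNF: {C}⁺ = {C, D, E, G}, so {C} is not a superkey.
C -> G determines the non-prime attribute {G} from a non-superkey — 3NF is violated.
Checking every proper subset of each key, none determines a non-prime attribute — 2NF is satisfied.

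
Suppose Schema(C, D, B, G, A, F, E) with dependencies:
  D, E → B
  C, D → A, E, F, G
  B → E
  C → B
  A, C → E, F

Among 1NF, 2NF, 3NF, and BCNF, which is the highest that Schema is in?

1NF

Candidate key: {C, D}. Prime attributes: {C, D}.
D, E → B breaks BCNF: {D, E}⁺ = {B, D, E}, so {D, E} is not a superkey.
D, E → B has non-prime {B} on the right and a non-superkey on the left, so 3NF fails.
Since {C} ⊂ {C, D} and {C}⁺ ⊇ {B, E} with {B, E} non-prime, there is a partial dependency; 2NF fails.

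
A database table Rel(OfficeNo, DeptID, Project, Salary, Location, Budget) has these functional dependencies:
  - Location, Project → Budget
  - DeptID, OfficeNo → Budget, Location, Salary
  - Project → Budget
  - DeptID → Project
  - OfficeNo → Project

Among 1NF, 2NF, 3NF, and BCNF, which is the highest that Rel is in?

Candidate key: {DeptID, OfficeNo}. Prime attributes: {DeptID, OfficeNo}.
Location, Project → Budget: {Location, Project}⁺ = {Budget, Location, Project}, which is not all of the attributes, so the left side is not a superkey — BCNF is violated.
Location, Project → Budget has non-prime {Budget} on the right and a non-superkey on the left, so 3NF fails.
The proper key subset {DeptID} of {DeptID, OfficeNo} determines non-prime {Budget, Project}, so the relation is not even in 2NF.

1NF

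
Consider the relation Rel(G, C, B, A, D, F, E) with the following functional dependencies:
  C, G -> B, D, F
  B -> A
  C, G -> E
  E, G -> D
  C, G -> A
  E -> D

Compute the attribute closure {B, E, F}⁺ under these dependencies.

{A, B, D, E, F}

Start with {B, E, F}.
B -> A applies; add {A} → now {A, B, E, F}.
E -> D applies; add {D} → now {A, B, D, E, F}.
No further FD applies.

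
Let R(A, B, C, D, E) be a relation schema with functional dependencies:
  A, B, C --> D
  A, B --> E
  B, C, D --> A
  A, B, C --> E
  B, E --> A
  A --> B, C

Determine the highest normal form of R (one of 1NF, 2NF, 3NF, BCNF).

BCNF

Candidate keys: {A}, {B, C, D}, {B, E}. Prime attributes: {A, B, C, D, E}.
Each dependency's left side is a superkey — BCNF holds.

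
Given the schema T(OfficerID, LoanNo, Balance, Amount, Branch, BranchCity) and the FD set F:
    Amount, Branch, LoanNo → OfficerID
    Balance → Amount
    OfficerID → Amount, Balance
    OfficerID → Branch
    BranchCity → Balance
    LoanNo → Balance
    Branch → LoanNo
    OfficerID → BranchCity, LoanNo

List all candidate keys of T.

{Branch}, {OfficerID}

{Branch} is a candidate key since {Branch}⁺ = {Amount, Balance, Branch, BranchCity, LoanNo, OfficerID} covers every attribute.
{OfficerID} is a candidate key since {OfficerID}⁺ = {Amount, Balance, Branch, BranchCity, LoanNo, OfficerID} covers every attribute.
These are minimal and exhaustive — every other superkey contains one of them.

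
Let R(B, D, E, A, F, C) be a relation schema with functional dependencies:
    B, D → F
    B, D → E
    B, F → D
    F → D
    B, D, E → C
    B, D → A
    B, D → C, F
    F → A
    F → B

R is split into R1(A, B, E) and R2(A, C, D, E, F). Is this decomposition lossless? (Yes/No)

R1 ∩ R2 = {A, E}; its closure under F is {A, E}.
R1 ⊄ {A, E} and R2 ⊄ {A, E}, so the split is lossy.

No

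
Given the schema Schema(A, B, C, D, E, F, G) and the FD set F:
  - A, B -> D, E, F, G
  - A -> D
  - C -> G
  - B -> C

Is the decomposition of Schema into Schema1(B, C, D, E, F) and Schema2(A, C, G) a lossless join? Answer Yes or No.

No

Common attributes: {C}; their closure is {C, G}.
Neither Schema1 nor Schema2 is contained in that closure, so the decomposition is lossy.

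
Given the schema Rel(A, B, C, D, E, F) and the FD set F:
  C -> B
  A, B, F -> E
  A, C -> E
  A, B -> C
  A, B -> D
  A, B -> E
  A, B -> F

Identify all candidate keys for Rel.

{A, B}, {A, C}

Attributes never on any right-hand side: {A} — every candidate key must contain it.
Closure of {A, B} is {A, B, C, D, E, F}, the whole schema; {A, B} is a candidate key.
Closure of {A, C} is {A, B, C, D, E, F}, the whole schema; {A, C} is a candidate key.
No proper subset of any of these is a key, and no other minimal superkey exists.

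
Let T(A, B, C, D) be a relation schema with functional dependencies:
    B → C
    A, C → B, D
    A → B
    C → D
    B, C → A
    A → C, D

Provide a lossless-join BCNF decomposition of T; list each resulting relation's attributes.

{A, B, C}; {C, D}

Candidate keys of the original relation: {A}, {B}.
{A, B, C, D}: {C} determines {C, D} here but is not a superkey — split on C → D, giving {C, D} and {A, B, C}.
{C, D} is in BCNF.
{A, B, C} is in BCNF.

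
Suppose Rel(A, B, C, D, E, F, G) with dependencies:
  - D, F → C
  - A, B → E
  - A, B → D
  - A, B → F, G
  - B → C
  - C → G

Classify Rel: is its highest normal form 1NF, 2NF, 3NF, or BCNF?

Candidate key: {A, B}. Prime attributes: {A, B}.
For D, F → C we have {D, F}⁺ = {C, D, F, G}; {D, F} is not a superkey, so BCNF fails.
D, F → C determines the non-prime attribute {C} from a non-superkey — 3NF is violated.
Since {B} ⊂ {A, B} and {B}⁺ ⊇ {C, G} with {C, G} non-prime, there is a partial dependency; 2NF fails.

1NF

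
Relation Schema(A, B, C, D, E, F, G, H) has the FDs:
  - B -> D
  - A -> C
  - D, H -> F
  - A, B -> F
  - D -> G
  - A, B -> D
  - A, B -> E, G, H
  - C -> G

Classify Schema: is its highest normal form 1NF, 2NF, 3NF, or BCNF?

Candidate key: {A, B}. Prime attributes: {A, B}.
For B -> D we have {B}⁺ = {B, D, G}; {B} is not a superkey, so BCNF fails.
B -> D determines the non-prime attribute {D} from a non-superkey — 3NF is violated.
The proper key subset {A} of {A, B} determines non-prime {C, G}, so the relation is not even in 2NF.

1NF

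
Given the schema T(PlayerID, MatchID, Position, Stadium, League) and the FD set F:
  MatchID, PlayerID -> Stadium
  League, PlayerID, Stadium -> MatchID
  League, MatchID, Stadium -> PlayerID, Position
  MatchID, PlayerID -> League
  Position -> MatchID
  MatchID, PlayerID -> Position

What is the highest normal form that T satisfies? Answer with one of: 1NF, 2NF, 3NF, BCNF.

3NF

Candidate keys: {League, MatchID, Stadium}, {League, PlayerID, Stadium}, {League, Position, Stadium}, {MatchID, PlayerID}, {PlayerID, Position}. Prime attributes: {League, MatchID, PlayerID, Position, Stadium}.
For Position -> MatchID we have {Position}⁺ = {MatchID, Position}; {Position} is not a superkey, so BCNF fails.
But every attribute on its right side ({MatchID}) is prime, and the same holds for every other non-superkey FD, so 3NF still holds.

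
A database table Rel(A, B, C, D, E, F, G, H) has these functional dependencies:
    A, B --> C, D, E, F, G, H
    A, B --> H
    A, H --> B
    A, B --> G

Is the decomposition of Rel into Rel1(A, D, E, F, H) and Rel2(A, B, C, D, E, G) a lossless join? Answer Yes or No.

No

Rel1 ∩ Rel2 = {A, D, E}; its closure under F is {A, D, E}.
The closure covers neither Rel1 nor Rel2 entirely; the join is not lossless.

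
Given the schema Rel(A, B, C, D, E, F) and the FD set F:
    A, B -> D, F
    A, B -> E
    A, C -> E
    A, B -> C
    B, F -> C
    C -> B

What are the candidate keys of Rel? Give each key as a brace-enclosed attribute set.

No FD produces {A}, so it must be in every candidate key.
{A, B} is a candidate key since {A, B}⁺ = {A, B, C, D, E, F} covers every attribute.
{A, C} is a candidate key since {A, C}⁺ = {A, B, C, D, E, F} covers every attribute.
These are minimal and exhaustive — every other superkey contains one of them.

{A, B}, {A, C}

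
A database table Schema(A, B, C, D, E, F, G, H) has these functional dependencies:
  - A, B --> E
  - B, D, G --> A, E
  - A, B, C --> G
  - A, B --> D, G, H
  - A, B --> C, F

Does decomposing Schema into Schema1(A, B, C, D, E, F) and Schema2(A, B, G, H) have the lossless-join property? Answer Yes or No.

The shared attributes are {A, B} and {A, B}⁺ = {A, B, C, D, E, F, G, H}.
Since Schema1 ⊆ {A, B, C, D, E, F, G, H}, the intersection is a superkey of Schema1; the decomposition is lossless.

Yes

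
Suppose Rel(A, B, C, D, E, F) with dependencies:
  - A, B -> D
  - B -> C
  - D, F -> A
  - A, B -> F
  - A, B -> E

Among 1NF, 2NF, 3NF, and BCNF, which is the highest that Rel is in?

Candidate keys: {A, B}, {B, D, F}. Prime attributes: {A, B, D, F}.
B -> C breaks BCNF: {B}⁺ = {B, C}, so {B} is not a superkey.
B -> C determines the non-prime attribute {C} from a non-superkey — 3NF is violated.
The proper key subset {B} of {A, B} determines non-prime {C}, so the relation is not even in 2NF.

1NF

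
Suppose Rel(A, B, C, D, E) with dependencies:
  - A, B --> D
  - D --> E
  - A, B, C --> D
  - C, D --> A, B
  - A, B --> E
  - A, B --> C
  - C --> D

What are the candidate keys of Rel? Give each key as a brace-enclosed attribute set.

{A, B}, {C}

{C}⁺ = {A, B, C, D, E} — all of the relation — so {C} is a candidate key.
{A, B}⁺ = {A, B, C, D, E} — all of the relation — so {A, B} is a candidate key.
Any other superkey properly contains one of these, so there are no further candidate keys.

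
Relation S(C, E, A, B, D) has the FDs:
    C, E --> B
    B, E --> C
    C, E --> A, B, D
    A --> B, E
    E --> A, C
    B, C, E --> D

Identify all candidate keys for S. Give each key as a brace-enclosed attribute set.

{A}⁺ = {A, B, C, D, E}, which is every attribute, so {A} is a candidate key.
{E}⁺ = {A, B, C, D, E}, which is every attribute, so {E} is a candidate key.
Any other superkey properly contains one of these, so there are no further candidate keys.

{A}, {E}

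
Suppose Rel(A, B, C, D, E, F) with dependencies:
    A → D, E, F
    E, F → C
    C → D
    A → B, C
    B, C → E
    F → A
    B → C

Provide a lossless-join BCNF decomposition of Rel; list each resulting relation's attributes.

{A, B, F}; {B, C, E}; {C, D}

Candidate keys of the original relation: {A}, {F}.
{A, B, C, D, E, F}: {C} determines {C, D} here but is not a superkey — split on C → D, giving {C, D} and {A, B, C, E, F}.
{C, D} is in BCNF.
{A, B, C, E, F}: {B, C} determines {B, C, E} here but is not a superkey — split on B, C → E, giving {B, C, E} and {A, B, C, F}.
{B, C, E} is in BCNF.
{A, B, C, F}: {B} determines {B, C} here but is not a superkey — split on B → C, giving {B, C} and {A, B, F}.
{B, C} is in BCNF.
{A, B, F} is in BCNF.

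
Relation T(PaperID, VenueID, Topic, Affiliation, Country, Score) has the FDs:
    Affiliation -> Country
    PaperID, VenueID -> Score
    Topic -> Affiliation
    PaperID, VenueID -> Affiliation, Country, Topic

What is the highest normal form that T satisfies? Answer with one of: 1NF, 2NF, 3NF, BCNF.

Candidate key: {PaperID, VenueID}. Prime attributes: {PaperID, VenueID}.
For Affiliation -> Country we have {Affiliation}⁺ = {Affiliation, Country}; {Affiliation} is not a superkey, so BCNF fails.
Affiliation -> Country has non-prime {Country} on the right and a non-superkey on the left, so 3NF fails.
No non-prime attribute depends on a proper subset of any candidate key, so 2NF holds.

2NF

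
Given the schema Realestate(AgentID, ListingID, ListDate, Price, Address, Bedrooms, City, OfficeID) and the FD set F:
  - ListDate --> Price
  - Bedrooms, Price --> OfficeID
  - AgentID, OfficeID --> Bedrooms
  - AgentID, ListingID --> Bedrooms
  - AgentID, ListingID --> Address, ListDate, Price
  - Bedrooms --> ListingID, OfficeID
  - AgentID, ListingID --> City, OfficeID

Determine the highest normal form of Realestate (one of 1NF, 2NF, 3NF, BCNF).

Candidate keys: {AgentID, Bedrooms}, {AgentID, ListingID}, {AgentID, OfficeID}. Prime attributes: {AgentID, Bedrooms, ListingID, OfficeID}.
ListDate --> Price: {ListDate}⁺ = {ListDate, Price}, which is not all of the attributes, so the left side is not a superkey — BCNF is violated.
ListDate --> Price has non-prime {Price} on the right and a non-superkey on the left, so 3NF fails.
No proper subset of a key has a non-prime attribute in its closure, so there is no partial dependency; 2NF holds.

2NF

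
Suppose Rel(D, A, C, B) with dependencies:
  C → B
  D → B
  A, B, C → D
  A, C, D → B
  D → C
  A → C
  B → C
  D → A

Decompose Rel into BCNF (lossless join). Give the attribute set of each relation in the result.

{A, C, D}; {B, C}

Candidate keys of the original relation: {A}, {D}.
Within {A, B, C, D}: {C}⁺ ∩ {A, B, C, D} = {B, C}, not the whole set, so C → B violates BCNF; decompose into {B, C} and {A, C, D}.
{B, C} is in BCNF.
{A, C, D} is in BCNF.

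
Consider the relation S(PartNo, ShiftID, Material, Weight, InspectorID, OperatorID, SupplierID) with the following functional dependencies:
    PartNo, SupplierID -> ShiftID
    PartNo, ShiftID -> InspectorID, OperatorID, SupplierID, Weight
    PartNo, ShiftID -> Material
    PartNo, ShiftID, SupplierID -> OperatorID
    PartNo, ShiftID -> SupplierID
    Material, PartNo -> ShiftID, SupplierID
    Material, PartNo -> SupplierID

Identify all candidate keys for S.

Attributes never on any right-hand side: {PartNo} — every candidate key must contain it.
{Material, PartNo} is a candidate key since {Material, PartNo}⁺ = {InspectorID, Material, OperatorID, PartNo, ShiftID, SupplierID, Weight} covers every attribute.
{PartNo, ShiftID} is a candidate key since {PartNo, ShiftID}⁺ = {InspectorID, Material, OperatorID, PartNo, ShiftID, SupplierID, Weight} covers every attribute.
{PartNo, SupplierID} is a candidate key since {PartNo, SupplierID}⁺ = {InspectorID, Material, OperatorID, PartNo, ShiftID, SupplierID, Weight} covers every attribute.
Any other superkey properly contains one of these, so there are no further candidate keys.

{Material, PartNo}, {PartNo, ShiftID}, {PartNo, SupplierID}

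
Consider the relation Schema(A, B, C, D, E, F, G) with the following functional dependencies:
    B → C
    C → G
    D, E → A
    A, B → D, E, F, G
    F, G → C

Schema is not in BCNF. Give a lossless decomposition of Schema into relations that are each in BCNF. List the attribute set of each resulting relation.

{A, D, E}; {B, C}; {B, D, E, F}; {C, G}

Candidate keys of the original relation: {A, B}, {B, D, E}.
Within {A, B, C, D, E, F, G}: {B}⁺ ∩ {A, B, C, D, E, F, G} = {B, C, G}, not the whole set, so B → C, G violates BCNF; decompose into {B, C, G} and {A, B, D, E, F}.
Within {B, C, G}: {C}⁺ ∩ {B, C, G} = {C, G}, not the whole set, so C → G violates BCNF; decompose into {C, G} and {B, C}.
{C, G} has no BCNF violation.
{B, C} has no BCNF violation.
Within {A, B, D, E, F}: {D, E}⁺ ∩ {A, B, D, E, F} = {A, D, E}, not the whole set, so D, E → A violates BCNF; decompose into {A, D, E} and {B, D, E, F}.
{A, D, E} has no BCNF violation.
{B, D, E, F} has no BCNF violation.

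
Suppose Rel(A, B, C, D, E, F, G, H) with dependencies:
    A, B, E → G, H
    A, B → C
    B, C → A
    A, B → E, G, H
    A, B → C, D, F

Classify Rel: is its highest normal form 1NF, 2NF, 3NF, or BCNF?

BCNF

Candidate keys: {A, B}, {B, C}. Prime attributes: {A, B, C}.
Every FD has a superkey on the left, so the relation is in BCNF.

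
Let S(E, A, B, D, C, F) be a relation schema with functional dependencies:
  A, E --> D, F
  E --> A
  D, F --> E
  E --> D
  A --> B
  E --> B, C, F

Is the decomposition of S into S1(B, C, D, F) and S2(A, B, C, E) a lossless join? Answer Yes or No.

No

S1 ∩ S2 = {B, C}; its closure under F is {B, C}.
The closure covers neither S1 nor S2 entirely; the join is not lossless.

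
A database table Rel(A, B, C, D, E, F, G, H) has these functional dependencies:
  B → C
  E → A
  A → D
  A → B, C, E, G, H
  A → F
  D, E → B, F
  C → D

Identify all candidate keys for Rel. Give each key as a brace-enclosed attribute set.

{A}, {E}

{A} is a candidate key since {A}⁺ = {A, B, C, D, E, F, G, H} covers every attribute.
{E} is a candidate key since {E}⁺ = {A, B, C, D, E, F, G, H} covers every attribute.
Any other superkey properly contains one of these, so there are no further candidate keys.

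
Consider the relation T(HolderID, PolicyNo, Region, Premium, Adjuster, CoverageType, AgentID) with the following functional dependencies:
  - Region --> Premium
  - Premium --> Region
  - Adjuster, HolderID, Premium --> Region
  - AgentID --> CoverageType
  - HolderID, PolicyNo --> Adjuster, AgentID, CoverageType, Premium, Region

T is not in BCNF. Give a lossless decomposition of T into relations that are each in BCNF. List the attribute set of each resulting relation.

Candidate key of the original relation: {HolderID, PolicyNo}.
In {Adjuster, AgentID, CoverageType, HolderID, PolicyNo, Premium, Region}, {Region} is not a superkey ({Region}⁺ restricted to this set is {Premium, Region}), so split on Region --> Premium into {Premium, Region} and {Adjuster, AgentID, CoverageType, HolderID, PolicyNo, Region}.
{Premium, Region} is in BCNF.
In {Adjuster, AgentID, CoverageType, HolderID, PolicyNo, Region}, {AgentID} is not a superkey ({AgentID}⁺ restricted to this set is {AgentID, CoverageType}), so split on AgentID --> CoverageType into {AgentID, CoverageType} and {Adjuster, AgentID, HolderID, PolicyNo, Region}.
{AgentID, CoverageType} is in BCNF.
{Adjuster, AgentID, HolderID, PolicyNo, Region} is in BCNF.

{Adjuster, AgentID, HolderID, PolicyNo, Region}; {AgentID, CoverageType}; {Premium, Region}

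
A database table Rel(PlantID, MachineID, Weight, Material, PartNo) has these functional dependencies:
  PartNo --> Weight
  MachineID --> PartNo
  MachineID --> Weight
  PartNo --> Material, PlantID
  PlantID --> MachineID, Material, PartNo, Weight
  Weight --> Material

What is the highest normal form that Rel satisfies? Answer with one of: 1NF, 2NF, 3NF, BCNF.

Candidate keys: {MachineID}, {PartNo}, {PlantID}. Prime attributes: {MachineID, PartNo, PlantID}.
Weight --> Material breaks BCNF: {Weight}⁺ = {Material, Weight}, so {Weight} is not a superkey.
Because {Material} is non-prime and the left side of Weight --> Material is not a superkey, the relation is not in 3NF.
All keys have size 1, which rules out partial dependencies — 2NF is satisfied.

2NF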